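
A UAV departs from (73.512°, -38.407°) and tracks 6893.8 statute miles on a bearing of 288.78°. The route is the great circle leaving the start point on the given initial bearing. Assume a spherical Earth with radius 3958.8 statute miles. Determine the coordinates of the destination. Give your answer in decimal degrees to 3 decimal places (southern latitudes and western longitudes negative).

The arc subtends δ = 6893.8/3958.8 = 1.741386 rad at the centre.
Start latitude φ₁ = 1.283026 rad; initial bearing θ = 5.040162 rad.
Applying the spherical law of cosines for sides, sin φ₂ = sin φ₁ cos δ + cos φ₁ sin δ cos θ = -0.072739, so φ₂ = -4.171°.
For the longitude increment, Δλ = atan2( sin θ sin δ cos φ₁, cos δ − sin φ₁ sin φ₂ ) = atan2(-0.264804, -0.100016) = -110.691°.
Hence λ₂ = -38.407° + -110.691° = -149.098°.

latitude -4.171°, longitude -149.098°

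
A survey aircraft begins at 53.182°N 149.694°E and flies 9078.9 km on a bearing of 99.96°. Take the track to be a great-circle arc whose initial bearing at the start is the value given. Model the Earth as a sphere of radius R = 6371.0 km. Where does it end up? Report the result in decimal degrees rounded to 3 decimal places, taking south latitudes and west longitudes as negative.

The arc subtends δ = 9078.9/6371 = 1.425035 rad at the centre.
Converting: φ₁ = 0.928201 rad, θ = 1.744631 rad.
Destination latitude: φ₂ = arcsin( sin φ₁ cos δ + cos φ₁ sin δ cos θ ) = arcsin(0.013723) = 0.786°.
Then Δλ = atan2(0.583984, 0.134259) = 1.344821 rad, from sin θ sin δ cos φ₁ over cos δ − sin φ₁ sin φ₂.
λ₂ = 149.694° + 77.053° = 226.747°, normalized to (−180°, 180°] → -133.253°.

latitude 0.786°, longitude -133.253°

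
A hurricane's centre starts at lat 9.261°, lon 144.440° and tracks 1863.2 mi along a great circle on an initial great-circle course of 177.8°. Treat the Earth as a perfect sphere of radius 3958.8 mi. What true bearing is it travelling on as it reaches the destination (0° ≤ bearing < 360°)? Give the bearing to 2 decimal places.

Central angle δ = d/R = 0.470648 rad.
Converting: φ₁ = 0.161635 rad, θ = 3.103195 rad.
Applying the spherical law of cosines for sides, sin φ₂ = sin φ₁ cos δ + cos φ₁ sin δ cos θ = -0.303788, so φ₂ = -17.685°.
For the longitude increment, Δλ = atan2( sin θ sin δ cos φ₁, cos δ − sin φ₁ sin φ₂ ) = atan2(0.017181, 0.940164) = 1.047°.
λ₂ = 144.440° + 1.047° = 145.487°.
The forward bearing on arrival equals the back-azimuth from the destination plus 180°.
Back-azimuth from P₂ (-17.69°, 145.49°) to P₁ (9.26°, 144.44°), with Δλ' = λ₁ − λ₂ = -1.05°: atan2( sin Δλ' cos φ₁ , cos φ₂ sin φ₁ − sin φ₂ cos φ₁ cos Δλ' ) = 357.72°.
Final bearing = (357.72° + 180°) mod 360° = 177.72°.

final bearing 177.72°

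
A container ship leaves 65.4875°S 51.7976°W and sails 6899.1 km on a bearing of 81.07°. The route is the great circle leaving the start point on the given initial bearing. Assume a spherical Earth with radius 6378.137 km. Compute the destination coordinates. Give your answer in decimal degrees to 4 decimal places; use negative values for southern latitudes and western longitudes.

δ = 6899.1/6378.137 = 1.081679 rad (61.9757°).
With φ₁ = -65.4875° = -1.142972 rad and θ = 81.07° = 1.414938 rad:
Destination latitude: φ₂ = arcsin( sin φ₁ cos δ + cos φ₁ sin δ cos θ ) = arcsin(-0.370648) = -21.7556°.
Δλ = atan2( sin θ sin δ cos φ₁ , cos δ − sin φ₁ sin φ₂ ) = atan2(0.361806, 0.132604) = 1.219492 rad = 69.8717°.
Hence λ₂ = -51.7976° + 69.8717° = 18.0741°.

latitude -21.7556°, longitude 18.0741°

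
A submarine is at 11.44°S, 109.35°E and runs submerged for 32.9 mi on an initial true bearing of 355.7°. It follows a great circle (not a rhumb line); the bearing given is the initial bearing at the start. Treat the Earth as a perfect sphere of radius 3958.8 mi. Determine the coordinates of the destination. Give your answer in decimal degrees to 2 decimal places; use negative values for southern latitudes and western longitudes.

latitude -10.97°, longitude 109.31°

The arc subtends δ = 32.9/3958.8 = 0.008311 rad at the centre.
Converting: φ₁ = -0.199666 rad, θ = 6.208136 rad.
sin φ₂ = sin φ₁ cos δ + cos φ₁ sin δ cos θ = (-0.198342)(0.999965) + (0.980133)(0.008311)(0.997185) = -0.190212
φ₂ = asin(-0.190212) = -0.191378 rad = -10.97°.
Δλ = atan2( sin θ sin δ cos φ₁ , cos δ − sin φ₁ sin φ₂ ) = atan2(-0.000611, 0.962238) = -0.000635 rad = -0.04°.
λ₂ = 109.35° + -0.04° = 109.31°.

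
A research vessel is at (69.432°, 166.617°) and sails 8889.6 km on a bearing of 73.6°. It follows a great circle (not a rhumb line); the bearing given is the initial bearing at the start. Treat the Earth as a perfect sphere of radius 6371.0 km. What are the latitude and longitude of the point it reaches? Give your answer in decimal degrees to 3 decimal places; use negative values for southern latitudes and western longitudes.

latitude 15.136°, longitude -91.489°

Angular distance δ = d/R = 8889.6 / 6371 = 1.395323 rad.
Converting: φ₁ = 1.211817 rad, θ = 1.284562 rad.
Applying the spherical law of cosines for sides, sin φ₂ = sin φ₁ cos δ + cos φ₁ sin δ cos θ = 0.261115, so φ₂ = 15.136°.
Δλ = atan2( sin θ sin δ cos φ₁ , cos δ − sin φ₁ sin φ₂ ) = atan2(0.331850, -0.069896) = 1.778388 rad = 101.894°.
λ₂ = 166.617° + 101.894° = 268.511°, normalized to (−180°, 180°] → -91.489°.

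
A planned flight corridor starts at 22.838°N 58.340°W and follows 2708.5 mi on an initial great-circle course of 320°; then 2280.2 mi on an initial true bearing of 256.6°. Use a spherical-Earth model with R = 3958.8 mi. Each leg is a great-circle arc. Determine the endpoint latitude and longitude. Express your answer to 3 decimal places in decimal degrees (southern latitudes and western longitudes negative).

Apply the spherical direct solution leg by leg, carrying full precision between legs.
Leg 1: from (22.838°, -58.340°), δ = 2708.5/3958.8 = 0.684172 rad, θ = 320° → φ = 48.330°, λ = -96.007°.
Leg 2: from (48.330°, -96.007°), δ = 2280.2/3958.8 = 0.575983 rad, θ = 256.6° → φ = 32.857°, λ = -135.111°.

latitude 32.857°, longitude -135.111°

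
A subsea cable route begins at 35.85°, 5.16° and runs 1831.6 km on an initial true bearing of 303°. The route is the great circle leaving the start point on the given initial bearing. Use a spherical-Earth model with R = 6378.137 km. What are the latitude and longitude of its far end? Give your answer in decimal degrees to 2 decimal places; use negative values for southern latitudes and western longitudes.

Angular distance δ = d/R = 1831.6 / 6378.137 = 0.287168 rad.
Converting: φ₁ = 0.625701 rad, θ = 5.288348 rad.
sin φ₂ = sin φ₁ cos δ + cos φ₁ sin δ cos θ = (0.585665)(0.959050) + (0.810553)(0.283238)(0.544639) = 0.686720
φ₂ = asin(0.686720) = 0.756967 rad = 43.37°.
Then Δλ = atan2(-0.192541, 0.556862) = -0.332894 rad, from sin θ sin δ cos φ₁ over cos δ − sin φ₁ sin φ₂.
λ₂ = 5.16° + -19.07° = -13.91°.

latitude 43.37°, longitude -13.91°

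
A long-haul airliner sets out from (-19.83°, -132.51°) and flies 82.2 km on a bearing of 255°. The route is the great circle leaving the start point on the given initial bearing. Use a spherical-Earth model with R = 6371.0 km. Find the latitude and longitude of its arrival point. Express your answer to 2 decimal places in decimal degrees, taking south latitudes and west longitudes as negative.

latitude -20.02°, longitude -133.27°

The arc subtends δ = 82.2/6371 = 0.012902 rad at the centre.
Start latitude φ₁ = -0.346099 rad; initial bearing θ = 4.450590 rad.
sin φ₂ = sin φ₁ cos δ + cos φ₁ sin δ cos θ = (-0.339231)(0.999917) + (0.940703)(0.012902)(-0.258819) = -0.342344
φ₂ = asin(-0.342344) = -0.349410 rad = -20.02°.
Δλ = atan2( sin θ sin δ cos φ₁ , cos δ − sin φ₁ sin φ₂ ) = atan2(-0.011723, 0.883783) = -0.013264 rad = -0.76°.
λ₂ = λ₁ + Δλ = -133.27°.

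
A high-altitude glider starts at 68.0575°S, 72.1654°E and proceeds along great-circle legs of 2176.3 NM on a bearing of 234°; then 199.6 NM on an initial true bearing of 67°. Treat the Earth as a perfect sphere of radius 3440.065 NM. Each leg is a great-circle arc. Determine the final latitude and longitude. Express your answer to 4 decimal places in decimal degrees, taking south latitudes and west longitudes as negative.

latitude -59.9505°, longitude -14.2295°

Apply the spherical direct solution leg by leg, carrying full precision between legs.
Leg 1: from (-68.0575°, 72.1654°), δ = 2176.3/3440.065 = 0.632633 rad, θ = 234° → φ = -61.3924°, λ = -20.3489°.
Leg 2: from (-61.3924°, -20.3489°), δ = 199.6/3440.065 = 0.058022 rad, θ = 67° → φ = -59.9505°, λ = -14.2295°.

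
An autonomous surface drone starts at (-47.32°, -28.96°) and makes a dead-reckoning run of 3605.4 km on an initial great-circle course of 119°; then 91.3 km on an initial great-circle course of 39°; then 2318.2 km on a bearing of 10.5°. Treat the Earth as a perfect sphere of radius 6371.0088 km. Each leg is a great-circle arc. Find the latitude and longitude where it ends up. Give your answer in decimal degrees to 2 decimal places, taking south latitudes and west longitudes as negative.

Apply the spherical direct solution leg by leg, carrying full precision between legs.
Leg 1: from (-47.32°, -28.96°), δ = 3605.4/6371.0088 = 0.565907 rad, θ = 119° → φ = -52.82°, λ = 21.94°.
Leg 2: from (-52.82°, 21.94°), δ = 91.3/6371.0088 = 0.014331 rad, θ = 39° → φ = -52.18°, λ = 22.78°.
Leg 3: from (-52.18°, 22.78°), δ = 2318.2/6371.0088 = 0.363867 rad, θ = 10.5° → φ = -31.58°, λ = 27.15°.

latitude -31.58°, longitude 27.15°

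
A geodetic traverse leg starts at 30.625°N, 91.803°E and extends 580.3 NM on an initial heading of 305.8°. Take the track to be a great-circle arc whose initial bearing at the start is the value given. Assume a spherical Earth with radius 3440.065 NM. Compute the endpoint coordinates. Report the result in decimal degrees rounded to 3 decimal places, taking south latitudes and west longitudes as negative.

The arc subtends δ = 580.3/3440.065 = 0.168689 rad at the centre.
Start latitude φ₁ = 0.534507 rad; initial bearing θ = 5.337217 rad.
Destination latitude: φ₂ = arcsin( sin φ₁ cos δ + cos φ₁ sin δ cos θ ) = arcsin(0.586696) = 35.923°.
Then Δλ = atan2(-0.117176, 0.686933) = -0.168953 rad, from sin θ sin δ cos φ₁ over cos δ − sin φ₁ sin φ₂.
λ₂ = 91.803° + -9.680° = 82.123°.

latitude 35.923°, longitude 82.123°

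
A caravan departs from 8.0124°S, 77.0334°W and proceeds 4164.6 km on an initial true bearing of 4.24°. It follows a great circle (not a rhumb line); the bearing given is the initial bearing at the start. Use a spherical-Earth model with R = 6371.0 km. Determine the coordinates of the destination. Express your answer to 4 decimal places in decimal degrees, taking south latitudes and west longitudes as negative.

δ = 4164.6/6371 = 0.653681 rad (37.4531°).
With φ₁ = -8.0124° = -0.139843 rad and θ = 4.24° = 0.074002 rad:
sin φ₂ = sin φ₁ cos δ + cos φ₁ sin δ cos θ = (-0.139387)(0.793851) + (0.990238)(0.608112)(0.997263) = 0.489875
φ₂ = asin(0.489875) = 0.511947 rad = 29.3324°.
Then Δλ = atan2(0.044522, 0.862133) = 0.051595 rad, from sin θ sin δ cos φ₁ over cos δ − sin φ₁ sin φ₂.
λ₂ = -77.0334° + 2.9562° = -74.0772°.

latitude 29.3324°, longitude -74.0772°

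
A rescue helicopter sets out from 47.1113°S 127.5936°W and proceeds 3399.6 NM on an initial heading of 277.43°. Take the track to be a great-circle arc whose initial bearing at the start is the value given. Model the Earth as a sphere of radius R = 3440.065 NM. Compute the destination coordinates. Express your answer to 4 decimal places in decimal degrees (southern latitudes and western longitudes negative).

Angular distance δ = d/R = 3399.6 / 3440.065 = 0.988237 rad.
With φ₁ = -47.1113° = -0.822247 rad and θ = 277.43° = 4.842067 rad:
sin φ₂ = sin φ₁ cos δ + cos φ₁ sin δ cos θ = (-0.732677)(0.550163) + (0.680576)(0.835057)(0.129315) = -0.329599
φ₂ = asin(-0.329599) = -0.335879 rad = -19.2445°.
For the longitude increment, Δλ = atan2( sin θ sin δ cos φ₁, cos δ − sin φ₁ sin φ₂ ) = atan2(-0.563549, 0.308673) = -61.2891°.
λ₂ = -127.5936° + -61.2891° = -188.8827°, normalized to (−180°, 180°] → 171.1173°.

latitude -19.2445°, longitude 171.1173°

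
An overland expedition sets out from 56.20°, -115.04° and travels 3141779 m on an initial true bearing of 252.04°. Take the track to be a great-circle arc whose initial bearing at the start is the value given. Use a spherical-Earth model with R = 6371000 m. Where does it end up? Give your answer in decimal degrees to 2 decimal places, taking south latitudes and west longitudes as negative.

latitude 40.60°, longitude -151.42°

Central angle δ = d/R = 0.493137 rad.
With φ₁ = 56.20° = 0.980875 rad and θ = 252.04° = 4.398928 rad:
Destination latitude: φ₂ = arcsin( sin φ₁ cos δ + cos φ₁ sin δ cos θ ) = arcsin(0.650771) = 40.60°.
Then Δλ = atan2(-0.250514, 0.340071) = -0.634902 rad, from sin θ sin δ cos φ₁ over cos δ − sin φ₁ sin φ₂.
λ₂ = -115.04° + -36.38° = -151.42°.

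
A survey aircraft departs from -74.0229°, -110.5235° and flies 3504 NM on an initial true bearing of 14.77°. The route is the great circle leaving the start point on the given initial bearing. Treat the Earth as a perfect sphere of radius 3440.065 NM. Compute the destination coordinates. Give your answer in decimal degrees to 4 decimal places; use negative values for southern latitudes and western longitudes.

δ = 3504/3440.065 = 1.018585 rad (58.3606°).
Converting: φ₁ = -1.291943 rad, θ = 0.257785 rad.
Applying the spherical law of cosines for sides, sin φ₂ = sin φ₁ cos δ + cos φ₁ sin δ cos θ = -0.277710, so φ₂ = -16.1236°.
Δλ = atan2( sin θ sin δ cos φ₁ , cos δ − sin φ₁ sin φ₂ ) = atan2(0.059743, 0.257589) = 0.227902 rad = 13.0578°.
Hence λ₂ = -110.5235° + 13.0578° = -97.4657°.

latitude -16.1236°, longitude -97.4657°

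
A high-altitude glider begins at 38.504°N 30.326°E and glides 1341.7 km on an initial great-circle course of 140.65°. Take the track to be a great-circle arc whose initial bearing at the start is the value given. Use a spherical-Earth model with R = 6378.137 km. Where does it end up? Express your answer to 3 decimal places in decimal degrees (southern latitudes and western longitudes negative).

latitude 28.848°, longitude 39.020°

The arc subtends δ = 1341.7/6378.137 = 0.210359 rad at the centre.
With φ₁ = 38.504° = 0.672022 rad and θ = 140.65° = 2.454806 rad:
Applying the spherical law of cosines for sides, sin φ₂ = sin φ₁ cos δ + cos φ₁ sin δ cos θ = 0.482484, so φ₂ = 28.848°.
Δλ = atan2( sin θ sin δ cos φ₁ , cos δ − sin φ₁ sin φ₂ ) = atan2(0.103610, 0.677576) = 0.151737 rad = 8.694°.
λ₂ = λ₁ + Δλ = 39.020°.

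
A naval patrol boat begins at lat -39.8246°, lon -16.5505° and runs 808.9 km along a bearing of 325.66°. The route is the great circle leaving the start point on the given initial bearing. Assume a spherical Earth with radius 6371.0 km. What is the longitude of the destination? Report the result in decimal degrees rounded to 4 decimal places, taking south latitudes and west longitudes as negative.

longitude -21.4764°

The arc subtends δ = 808.9/6371 = 0.126966 rad at the centre.
Converting: φ₁ = -0.695070 rad, θ = 5.683839 rad.
Destination latitude: φ₂ = arcsin( sin φ₁ cos δ + cos φ₁ sin δ cos θ ) = arcsin(-0.554985) = -33.7097°.
For the longitude increment, Δλ = atan2( sin θ sin δ cos φ₁, cos δ − sin φ₁ sin φ₂ ) = atan2(-0.054859, 0.636516) = -4.9259°.
λ₂ = -16.5505° + -4.9259° = -21.4764°.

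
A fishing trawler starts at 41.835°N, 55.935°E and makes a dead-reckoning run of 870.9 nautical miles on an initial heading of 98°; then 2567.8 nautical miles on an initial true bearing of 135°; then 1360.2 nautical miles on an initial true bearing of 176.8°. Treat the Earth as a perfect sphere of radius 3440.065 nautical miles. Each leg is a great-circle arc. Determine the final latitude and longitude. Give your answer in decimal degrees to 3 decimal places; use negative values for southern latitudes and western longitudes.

Apply the spherical direct solution leg by leg, carrying full precision between legs.
Leg 1: from (41.835°, 55.935°), δ = 870.9/3440.065 = 0.253164 rad, θ = 98° → φ = 38.298°, λ = 74.359°.
Leg 2: from (38.298°, 74.359°), δ = 2567.8/3440.065 = 0.746439 rad, θ = 135° → φ = 4.482°, λ = 103.150°.
Leg 3: from (4.482°, 103.150°), δ = 1360.2/3440.065 = 0.395400 rad, θ = 176.8° → φ = -18.136°, λ = 104.447°.

latitude -18.136°, longitude 104.447°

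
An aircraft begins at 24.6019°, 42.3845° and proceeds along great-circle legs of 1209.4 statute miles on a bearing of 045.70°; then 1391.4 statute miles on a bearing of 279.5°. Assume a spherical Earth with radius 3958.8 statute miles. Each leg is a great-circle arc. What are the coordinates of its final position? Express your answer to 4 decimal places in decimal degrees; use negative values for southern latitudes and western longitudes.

Apply the spherical direct solution leg by leg, carrying full precision between legs.
Leg 1: from (24.6019°, 42.3845°), δ = 1209.4/3958.8 = 0.305497 rad, θ = 45.7° → φ = 36.0171°, λ = 57.8186°.
Leg 2: from (36.0171°, 57.8186°), δ = 1391.4/3958.8 = 0.351470 rad, θ = 279.5° → φ = 36.7296°, λ = 32.7521°.

latitude 36.7296°, longitude 32.7521°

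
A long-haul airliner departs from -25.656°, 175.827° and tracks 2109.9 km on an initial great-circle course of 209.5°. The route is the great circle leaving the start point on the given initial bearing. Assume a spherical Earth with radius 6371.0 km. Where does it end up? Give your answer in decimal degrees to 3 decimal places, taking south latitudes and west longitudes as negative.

Angular distance δ = d/R = 2109.9 / 6371 = 0.331173 rad.
Start latitude φ₁ = -0.447782 rad; initial bearing θ = 3.656465 rad.
Destination latitude: φ₂ = arcsin( sin φ₁ cos δ + cos φ₁ sin δ cos θ ) = arcsin(-0.664537) = -41.647°.
Δλ = atan2( sin θ sin δ cos φ₁ , cos δ − sin φ₁ sin φ₂ ) = atan2(-0.144327, 0.657939) = -0.215942 rad = -12.373°.
λ₂ = 175.827° + -12.373° = 163.454°.

latitude -41.647°, longitude 163.454°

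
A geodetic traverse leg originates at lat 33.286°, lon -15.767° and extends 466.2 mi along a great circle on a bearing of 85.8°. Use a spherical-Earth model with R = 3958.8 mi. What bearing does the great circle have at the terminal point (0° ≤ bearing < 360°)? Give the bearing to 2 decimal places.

Central angle δ = d/R = 0.117763 rad.
Converting: φ₁ = 0.580950 rad, θ = 1.497492 rad.
Applying the spherical law of cosines for sides, sin φ₂ = sin φ₁ cos δ + cos φ₁ sin δ cos θ = 0.552211, so φ₂ = 33.519°.
Δλ = atan2( sin θ sin δ cos φ₁ , cos δ − sin φ₁ sin φ₂ ) = atan2(0.097952, 0.690011) = 0.141015 rad = 8.080°.
Hence λ₂ = -15.767° + 8.080° = -7.687°.
The forward bearing on arrival equals the back-azimuth from the destination plus 180°.
Back-azimuth from P₂ (33.52°, -7.69°) to P₁ (33.29°, -15.77°), with Δλ' = λ₁ − λ₂ = -8.08°: atan2( sin Δλ' cos φ₁ , cos φ₂ sin φ₁ − sin φ₂ cos φ₁ cos Δλ' ) = 270.25°.
Final bearing = (270.25° + 180°) mod 360° = 90.25°.

final bearing 90.25°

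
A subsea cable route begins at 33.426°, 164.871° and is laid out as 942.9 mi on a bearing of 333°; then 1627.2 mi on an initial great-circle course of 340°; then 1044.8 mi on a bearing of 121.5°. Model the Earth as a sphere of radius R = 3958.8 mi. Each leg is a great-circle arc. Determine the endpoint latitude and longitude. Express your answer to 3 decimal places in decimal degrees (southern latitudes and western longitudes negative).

Apply the spherical direct solution leg by leg, carrying full precision between legs.
Leg 1: from (33.426°, 164.871°), δ = 942.9/3958.8 = 0.238178 rad, θ = 333° → φ = 45.296°, λ = 156.113°.
Leg 2: from (45.296°, 156.113°), δ = 1627.2/3958.8 = 0.411034 rad, θ = 340° → φ = 66.301°, λ = 136.236°.
Leg 3: from (66.301°, 136.236°), δ = 1044.8/3958.8 = 0.263918 rad, θ = 121.5° → φ = 56.015°, λ = 159.683°.

latitude 56.015°, longitude 159.683°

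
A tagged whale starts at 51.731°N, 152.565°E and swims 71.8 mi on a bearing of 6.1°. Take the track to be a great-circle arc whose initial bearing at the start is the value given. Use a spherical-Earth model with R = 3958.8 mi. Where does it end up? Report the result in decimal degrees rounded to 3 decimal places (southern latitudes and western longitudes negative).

latitude 52.764°, longitude 152.747°

Central angle δ = d/R = 0.018137 rad.
Start latitude φ₁ = 0.902876 rad; initial bearing θ = 0.106465 rad.
sin φ₂ = sin φ₁ cos δ + cos φ₁ sin δ cos θ = (0.785112)(0.999836) + (0.619354)(0.018136)(0.994338) = 0.796151
φ₂ = asin(0.796151) = 0.920908 rad = 52.764°.
Δλ = atan2( sin θ sin δ cos φ₁ , cos δ − sin φ₁ sin φ₂ ) = atan2(0.001194, 0.374768) = 0.003185 rad = 0.182°.
λ₂ = 152.565° + 0.182° = 152.747°.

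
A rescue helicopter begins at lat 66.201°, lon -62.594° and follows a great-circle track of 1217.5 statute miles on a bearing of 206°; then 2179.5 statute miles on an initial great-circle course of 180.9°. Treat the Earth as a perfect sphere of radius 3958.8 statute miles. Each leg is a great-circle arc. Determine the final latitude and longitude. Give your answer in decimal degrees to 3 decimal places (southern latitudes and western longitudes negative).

Apply the spherical direct solution leg by leg, carrying full precision between legs.
Leg 1: from (66.201°, -62.594°), δ = 1217.5/3958.8 = 0.307543 rad, θ = 206° → φ = 49.662°, λ = -74.424°.
Leg 2: from (49.662°, -74.424°), δ = 2179.5/3958.8 = 0.550546 rad, θ = 180.9° → φ = 18.121°, λ = -74.920°.

latitude 18.121°, longitude -74.920°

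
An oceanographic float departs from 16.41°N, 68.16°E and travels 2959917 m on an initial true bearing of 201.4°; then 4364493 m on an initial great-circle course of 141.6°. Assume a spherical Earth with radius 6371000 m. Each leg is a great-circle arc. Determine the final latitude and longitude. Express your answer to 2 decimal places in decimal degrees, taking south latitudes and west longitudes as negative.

Apply the spherical direct solution leg by leg, carrying full precision between legs.
Leg 1: from (16.41°, 68.16°), δ = 2959917/6371000 = 0.464592 rad, θ = 201.4° → φ = -8.49°, λ = 58.65°.
Leg 2: from (-8.49°, 58.65°), δ = 4364493/6371000 = 0.685056 rad, θ = 141.6° → φ = -37.21°, λ = 88.21°.

latitude -37.21°, longitude 88.21°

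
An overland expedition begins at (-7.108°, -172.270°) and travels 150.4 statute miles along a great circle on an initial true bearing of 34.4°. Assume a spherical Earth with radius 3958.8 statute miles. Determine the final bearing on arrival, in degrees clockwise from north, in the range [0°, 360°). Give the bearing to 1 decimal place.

Angular distance δ = d/R = 150.4 / 3958.8 = 0.037991 rad.
With φ₁ = -7.108° = -0.124058 rad and θ = 34.4° = 0.600393 rad:
Applying the spherical law of cosines for sides, sin φ₂ = sin φ₁ cos δ + cos φ₁ sin δ cos θ = -0.092552, so φ₂ = -5.310°.
For the longitude increment, Δλ = atan2( sin θ sin δ cos φ₁, cos δ − sin φ₁ sin φ₂ ) = atan2(0.021294, 0.987826) = 1.235°.
Hence λ₂ = -172.270° + 1.235° = -171.035°.
The forward bearing on arrival equals the back-azimuth from the destination plus 180°.
Back-azimuth from P₂ (-5.3°, -171.0°) to P₁ (-7.1°, -172.3°), with Δλ' = λ₁ − λ₂ = -1.2°: atan2( sin Δλ' cos φ₁ , cos φ₂ sin φ₁ − sin φ₂ cos φ₁ cos Δλ' ) = 214.3°.
Final bearing = (214.3° + 180°) mod 360° = 34.3°.

final bearing 34.3°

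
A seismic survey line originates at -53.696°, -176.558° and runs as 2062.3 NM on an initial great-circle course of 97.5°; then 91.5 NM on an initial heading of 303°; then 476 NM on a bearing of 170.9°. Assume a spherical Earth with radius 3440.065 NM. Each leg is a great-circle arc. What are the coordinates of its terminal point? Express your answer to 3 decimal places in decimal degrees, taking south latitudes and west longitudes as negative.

Apply the spherical direct solution leg by leg, carrying full precision between legs.
Leg 1: from (-53.696°, -176.558°), δ = 2062.3/3440.065 = 0.599494 rad, θ = 97.5° → φ = -45.150°, λ = -124.073°.
Leg 2: from (-45.150°, -124.073°), δ = 91.5/3440.065 = 0.026598 rad, θ = 303° → φ = -44.306°, λ = -125.859°.
Leg 3: from (-44.306°, -125.859°), δ = 476/3440.065 = 0.138369 rad, θ = 170.9° → φ = -52.118°, λ = -123.823°.

latitude -52.118°, longitude -123.823°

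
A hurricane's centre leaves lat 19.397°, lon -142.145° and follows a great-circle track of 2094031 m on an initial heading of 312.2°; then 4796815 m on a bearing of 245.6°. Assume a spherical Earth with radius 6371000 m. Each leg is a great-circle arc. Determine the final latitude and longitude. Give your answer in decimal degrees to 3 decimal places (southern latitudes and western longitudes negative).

Apply the spherical direct solution leg by leg, carrying full precision between legs.
Leg 1: from (19.397°, -142.145°), δ = 2094031/6371000 = 0.328682 rad, θ = 312.2° → φ = 31.255°, λ = -158.389°.
Leg 2: from (31.255°, -158.389°), δ = 4796815/6371000 = 0.752914 rad, θ = 245.6° → φ = 7.882°, λ = 162.662°.

latitude 7.882°, longitude 162.662°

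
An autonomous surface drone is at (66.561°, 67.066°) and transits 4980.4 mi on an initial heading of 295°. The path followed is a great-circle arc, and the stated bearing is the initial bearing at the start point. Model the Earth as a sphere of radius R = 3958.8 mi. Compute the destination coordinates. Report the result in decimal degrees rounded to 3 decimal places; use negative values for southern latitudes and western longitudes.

latitude 26.246°, longitude -38.890°

Central angle δ = d/R = 1.258058 rad.
Converting: φ₁ = 1.161709 rad, θ = 5.148721 rad.
sin φ₂ = sin φ₁ cos δ + cos φ₁ sin δ cos θ = (0.917484)(0.307665) + (0.397772)(0.951495)(0.422618) = 0.442230
φ₂ = asin(0.442230) = 0.458083 rad = 26.246°.
For the longitude increment, Δλ = atan2( sin θ sin δ cos φ₁, cos δ − sin φ₁ sin φ₂ ) = atan2(-0.343018, -0.098074) = -105.956°.
λ₂ = λ₁ + Δλ = -38.890°.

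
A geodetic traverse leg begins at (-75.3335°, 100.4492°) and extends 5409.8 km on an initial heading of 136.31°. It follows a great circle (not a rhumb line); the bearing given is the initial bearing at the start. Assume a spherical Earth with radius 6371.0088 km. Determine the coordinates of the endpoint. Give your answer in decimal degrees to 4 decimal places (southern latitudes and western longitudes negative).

latitude -50.9459°, longitude -134.9401°

δ = 5409.8/6371.0088 = 0.849128 rad (48.6514°).
Start latitude φ₁ = -1.314818 rad; initial bearing θ = 2.379058 rad.
sin φ₂ = sin φ₁ cos δ + cos φ₁ sin δ cos θ = (-0.967416)(0.660638) + (0.253192)(0.750704)(-0.723088) = -0.776551
φ₂ = asin(-0.776551) = -0.889173 rad = -50.9459°.
Then Δλ = atan2(0.131294, -0.090610) = 2.174867 rad, from sin θ sin δ cos φ₁ over cos δ − sin φ₁ sin φ₂.
λ₂ = 100.4492° + 124.6107° = 225.0599°, normalized to (−180°, 180°] → -134.9401°.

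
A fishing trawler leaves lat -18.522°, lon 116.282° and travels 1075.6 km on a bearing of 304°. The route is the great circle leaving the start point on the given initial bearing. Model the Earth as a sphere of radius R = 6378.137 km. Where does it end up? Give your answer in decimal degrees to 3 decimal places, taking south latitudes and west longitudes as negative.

Angular distance δ = d/R = 1075.6 / 6378.137 = 0.168639 rad.
Start latitude φ₁ = -0.323270 rad; initial bearing θ = 5.305801 rad.
Destination latitude: φ₂ = arcsin( sin φ₁ cos δ + cos φ₁ sin δ cos θ ) = arcsin(-0.224169) = -12.954°.
Then Δλ = atan2(-0.131938, 0.914603) = -0.143269 rad, from sin θ sin δ cos φ₁ over cos δ − sin φ₁ sin φ₂.
Hence λ₂ = 116.282° + -8.209° = 108.073°.

latitude -12.954°, longitude 108.073°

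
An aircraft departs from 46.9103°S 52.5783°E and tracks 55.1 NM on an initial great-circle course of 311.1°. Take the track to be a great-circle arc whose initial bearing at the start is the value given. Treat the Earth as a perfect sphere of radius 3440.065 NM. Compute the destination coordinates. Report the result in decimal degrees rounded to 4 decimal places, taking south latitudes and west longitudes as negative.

latitude -46.3026°, longitude 51.5773°

Angular distance δ = d/R = 55.1 / 3440.065 = 0.016017 rad.
Start latitude φ₁ = -0.818739 rad; initial bearing θ = 5.429719 rad.
Destination latitude: φ₂ = arcsin( sin φ₁ cos δ + cos φ₁ sin δ cos θ ) = arcsin(-0.722999) = -46.3026°.
Δλ = atan2( sin θ sin δ cos φ₁ , cos δ − sin φ₁ sin φ₂ ) = atan2(-0.008245, 0.471877) = -0.017471 rad = -1.0010°.
Hence λ₂ = 52.5783° + -1.0010° = 51.5773°.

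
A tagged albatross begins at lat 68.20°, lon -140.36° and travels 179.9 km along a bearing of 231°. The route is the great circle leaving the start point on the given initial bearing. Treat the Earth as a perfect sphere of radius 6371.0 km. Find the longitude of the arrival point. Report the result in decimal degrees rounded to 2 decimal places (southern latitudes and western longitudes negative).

longitude -143.60°

Central angle δ = d/R = 0.028237 rad.
Start latitude φ₁ = 1.190315 rad; initial bearing θ = 4.031711 rad.
Applying the spherical law of cosines for sides, sin φ₂ = sin φ₁ cos δ + cos φ₁ sin δ cos θ = 0.921517, so φ₂ = 67.15°.
Then Δλ = atan2(-0.008148, 0.143986) = -0.056531 rad, from sin θ sin δ cos φ₁ over cos δ − sin φ₁ sin φ₂.
λ₂ = λ₁ + Δλ = -143.60°.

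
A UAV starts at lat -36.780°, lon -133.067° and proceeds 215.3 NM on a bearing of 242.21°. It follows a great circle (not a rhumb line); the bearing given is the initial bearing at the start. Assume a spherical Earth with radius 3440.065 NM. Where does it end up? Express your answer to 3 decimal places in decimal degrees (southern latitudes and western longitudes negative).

Angular distance δ = d/R = 215.3 / 3440.065 = 0.062586 rad.
Start latitude φ₁ = -0.641932 rad; initial bearing θ = 4.227362 rad.
Destination latitude: φ₂ = arcsin( sin φ₁ cos δ + cos φ₁ sin δ cos θ ) = arcsin(-0.620928) = -38.384°.
For the longitude increment, Δλ = atan2( sin θ sin δ cos φ₁, cos δ − sin φ₁ sin φ₂ ) = atan2(-0.044317, 0.626265) = -4.048°.
λ₂ = λ₁ + Δλ = -137.115°.

latitude -38.384°, longitude -137.115°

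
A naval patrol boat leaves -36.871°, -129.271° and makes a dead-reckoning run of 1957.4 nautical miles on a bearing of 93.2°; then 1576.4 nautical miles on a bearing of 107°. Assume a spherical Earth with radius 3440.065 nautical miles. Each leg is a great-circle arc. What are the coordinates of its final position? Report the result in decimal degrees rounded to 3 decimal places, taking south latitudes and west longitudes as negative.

latitude -35.776°, longitude -58.484°

Apply the spherical direct solution leg by leg, carrying full precision between legs.
Leg 1: from (-36.871°, -129.271°), δ = 1957.4/3440.065 = 0.569001 rad, θ = 93.2° → φ = -31.974°, λ = -89.913°.
Leg 2: from (-31.974°, -89.913°), δ = 1576.4/3440.065 = 0.458247 rad, θ = 107° → φ = -35.776°, λ = -58.484°.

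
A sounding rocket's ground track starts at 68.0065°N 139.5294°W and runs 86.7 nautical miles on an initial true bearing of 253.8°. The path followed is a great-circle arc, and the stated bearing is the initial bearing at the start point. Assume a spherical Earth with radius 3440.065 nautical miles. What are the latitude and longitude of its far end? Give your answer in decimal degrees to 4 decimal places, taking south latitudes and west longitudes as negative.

Angular distance δ = d/R = 86.7 / 3440.065 = 0.025203 rad.
Converting: φ₁ = 1.186937 rad, θ = 4.429646 rad.
sin φ₂ = sin φ₁ cos δ + cos φ₁ sin δ cos θ = (0.927226)(0.999682) + (0.374501)(0.025200)(-0.278991) = 0.924299
φ₂ = asin(0.924299) = 1.179195 rad = 67.5629°.
Δλ = atan2( sin θ sin δ cos φ₁ , cos δ − sin φ₁ sin φ₂ ) = atan2(-0.009063, 0.142648) = -0.063448 rad = -3.6353°.
Hence λ₂ = -139.5294° + -3.6353° = -143.1647°.

latitude 67.5629°, longitude -143.1647°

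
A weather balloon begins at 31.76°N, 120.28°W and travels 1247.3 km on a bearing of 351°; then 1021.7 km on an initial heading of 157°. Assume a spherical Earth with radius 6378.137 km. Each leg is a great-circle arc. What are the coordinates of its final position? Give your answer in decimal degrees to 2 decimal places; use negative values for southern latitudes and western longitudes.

Apply the spherical direct solution leg by leg, carrying full precision between legs.
Leg 1: from (31.76°, -120.28°), δ = 1247.3/6378.137 = 0.195559 rad, θ = 351° → φ = 42.81°, λ = -122.65°.
Leg 2: from (42.81°, -122.65°), δ = 1021.7/6378.137 = 0.160188 rad, θ = 157° → φ = 34.27°, λ = -118.33°.

latitude 34.27°, longitude -118.33°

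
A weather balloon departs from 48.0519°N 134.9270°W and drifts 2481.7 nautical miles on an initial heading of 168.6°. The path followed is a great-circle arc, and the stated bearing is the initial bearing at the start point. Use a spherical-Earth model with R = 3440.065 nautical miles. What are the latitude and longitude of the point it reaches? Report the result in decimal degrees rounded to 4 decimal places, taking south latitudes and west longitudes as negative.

latitude 7.2209°, longitude -127.3658°

The arc subtends δ = 2481.7/3440.065 = 0.721411 rad at the centre.
With φ₁ = 48.0519° = 0.838664 rad and θ = 168.6° = 2.942625 rad:
Applying the spherical law of cosines for sides, sin φ₂ = sin φ₁ cos δ + cos φ₁ sin δ cos θ = 0.125694, so φ₂ = 7.2209°.
Δλ = atan2( sin θ sin δ cos φ₁ , cos δ − sin φ₁ sin φ₂ ) = atan2(0.087262, 0.657389) = 0.131968 rad = 7.5612°.
Hence λ₂ = -134.9270° + 7.5612° = -127.3658°.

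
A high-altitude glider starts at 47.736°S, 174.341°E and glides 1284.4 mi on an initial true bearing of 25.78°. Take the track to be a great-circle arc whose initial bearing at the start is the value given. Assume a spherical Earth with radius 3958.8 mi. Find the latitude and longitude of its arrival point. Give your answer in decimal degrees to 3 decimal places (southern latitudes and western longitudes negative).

latitude -30.557°, longitude -176.394°

Angular distance δ = d/R = 1284.4 / 3958.8 = 0.324442 rad.
With φ₁ = -47.736° = -0.833150 rad and θ = 25.78° = 0.449946 rad:
Applying the spherical law of cosines for sides, sin φ₂ = sin φ₁ cos δ + cos φ₁ sin δ cos θ = -0.508388, so φ₂ = -30.557°.
For the longitude increment, Δλ = atan2( sin θ sin δ cos φ₁, cos δ − sin φ₁ sin φ₂ ) = atan2(0.093244, 0.571594) = 9.265°.
λ₂ = 174.341° + 9.265° = 183.606°, normalized to (−180°, 180°] → -176.394°.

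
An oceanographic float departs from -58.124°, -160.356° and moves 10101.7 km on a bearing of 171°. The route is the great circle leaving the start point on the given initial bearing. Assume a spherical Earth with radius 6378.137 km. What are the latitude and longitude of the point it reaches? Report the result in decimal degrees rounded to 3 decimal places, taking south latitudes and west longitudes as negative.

Central angle δ = d/R = 1.583801 rad.
Converting: φ₁ = -1.014455 rad, θ = 2.984513 rad.
Applying the spherical law of cosines for sides, sin φ₂ = sin φ₁ cos δ + cos φ₁ sin δ cos θ = -0.510494, so φ₂ = -30.697°.
Δλ = atan2( sin θ sin δ cos φ₁ , cos δ − sin φ₁ sin φ₂ ) = atan2(0.082603, -0.446512) = 2.958664 rad = 169.519°.
λ₂ = λ₁ + Δλ = 9.163°.

latitude -30.697°, longitude 9.163°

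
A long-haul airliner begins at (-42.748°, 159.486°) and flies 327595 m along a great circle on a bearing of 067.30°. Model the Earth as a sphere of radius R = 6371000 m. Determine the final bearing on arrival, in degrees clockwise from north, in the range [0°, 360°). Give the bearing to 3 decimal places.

final bearing 64.862°

Angular distance δ = d/R = 327595 / 6371000 = 0.051420 rad.
With φ₁ = -42.748° = -0.746093 rad and θ = 67.3° = 1.174607 rad:
sin φ₂ = sin φ₁ cos δ + cos φ₁ sin δ cos θ = (-0.678775)(0.998678) + (0.734346)(0.051397)(0.385906) = -0.663313
φ₂ = asin(-0.663313) = -0.725237 rad = -41.553°.
Then Δλ = atan2(0.034820, 0.548438) = 0.063404 rad, from sin θ sin δ cos φ₁ over cos δ − sin φ₁ sin φ₂.
Hence λ₂ = 159.486° + 3.633° = 163.119°.
The forward bearing on arrival equals the back-azimuth from the destination plus 180°.
Back-azimuth from P₂ (-41.553°, 163.119°) to P₁ (-42.748°, 159.486°), with Δλ' = λ₁ − λ₂ = -3.633°: atan2( sin Δλ' cos φ₁ , cos φ₂ sin φ₁ − sin φ₂ cos φ₁ cos Δλ' ) = 244.862°.
Final bearing = (244.862° + 180°) mod 360° = 64.862°.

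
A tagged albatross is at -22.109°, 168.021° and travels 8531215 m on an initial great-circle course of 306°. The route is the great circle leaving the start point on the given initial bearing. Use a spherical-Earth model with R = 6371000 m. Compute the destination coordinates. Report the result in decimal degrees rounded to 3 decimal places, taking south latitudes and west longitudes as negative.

The arc subtends δ = 8531215/6371000 = 1.339070 rad at the centre.
Converting: φ₁ = -0.385875 rad, θ = 5.340708 rad.
sin φ₂ = sin φ₁ cos δ + cos φ₁ sin δ cos θ = (-0.376370)(0.229658) + (0.926470)(0.973271)(0.587785) = 0.443573
φ₂ = asin(0.443573) = 0.459582 rad = 26.332°.
Δλ = atan2( sin θ sin δ cos φ₁ , cos δ − sin φ₁ sin φ₂ ) = atan2(-0.729496, 0.396606) = -1.072825 rad = -61.468°.
λ₂ = λ₁ + Δλ = 106.553°.

latitude 26.332°, longitude 106.553°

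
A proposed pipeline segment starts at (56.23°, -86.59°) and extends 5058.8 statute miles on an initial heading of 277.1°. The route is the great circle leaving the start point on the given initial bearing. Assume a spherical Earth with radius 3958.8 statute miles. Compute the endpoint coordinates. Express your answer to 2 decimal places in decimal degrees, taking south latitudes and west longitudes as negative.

latitude 17.81°, longitude -172.85°

The arc subtends δ = 5058.8/3958.8 = 1.277862 rad at the centre.
Start latitude φ₁ = 0.981399 rad; initial bearing θ = 4.836307 rad.
Destination latitude: φ₂ = arcsin( sin φ₁ cos δ + cos φ₁ sin δ cos θ ) = arcsin(0.305820) = 17.81°.
For the longitude increment, Δλ = atan2( sin θ sin δ cos φ₁, cos δ − sin φ₁ sin φ₂ ) = atan2(-0.528100, 0.034542) = -86.26°.
λ₂ = -86.59° + -86.26° = -172.85°.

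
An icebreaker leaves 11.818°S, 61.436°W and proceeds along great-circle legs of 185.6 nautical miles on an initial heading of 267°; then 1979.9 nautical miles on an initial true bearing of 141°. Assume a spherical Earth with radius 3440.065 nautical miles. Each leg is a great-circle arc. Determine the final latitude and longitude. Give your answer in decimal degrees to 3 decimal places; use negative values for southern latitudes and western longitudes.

Apply the spherical direct solution leg by leg, carrying full precision between legs.
Leg 1: from (-11.818°, -61.436°), δ = 185.6/3440.065 = 0.053952 rad, θ = 267° → φ = -11.962°, λ = -64.592°.
Leg 2: from (-11.962°, -64.592°), δ = 1979.9/3440.065 = 0.575541 rad, θ = 141° → φ = -35.993°, λ = -39.545°.

latitude -35.993°, longitude -39.545°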